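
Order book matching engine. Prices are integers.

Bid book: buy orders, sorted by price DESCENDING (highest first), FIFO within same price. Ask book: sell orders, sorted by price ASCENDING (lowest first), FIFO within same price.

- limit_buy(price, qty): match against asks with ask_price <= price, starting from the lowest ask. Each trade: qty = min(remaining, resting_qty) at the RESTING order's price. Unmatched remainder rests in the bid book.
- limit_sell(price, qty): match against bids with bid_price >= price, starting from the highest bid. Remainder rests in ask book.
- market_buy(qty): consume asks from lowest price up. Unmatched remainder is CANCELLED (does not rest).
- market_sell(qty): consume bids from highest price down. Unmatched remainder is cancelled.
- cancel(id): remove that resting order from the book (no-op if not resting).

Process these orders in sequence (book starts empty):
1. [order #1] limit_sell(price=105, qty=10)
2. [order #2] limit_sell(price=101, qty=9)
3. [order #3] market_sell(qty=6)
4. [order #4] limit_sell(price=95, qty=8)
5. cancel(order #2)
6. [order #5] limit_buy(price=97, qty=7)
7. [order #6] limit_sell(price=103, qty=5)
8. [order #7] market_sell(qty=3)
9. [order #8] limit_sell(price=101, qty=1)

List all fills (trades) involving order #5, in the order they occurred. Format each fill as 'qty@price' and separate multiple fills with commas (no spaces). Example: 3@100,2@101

After op 1 [order #1] limit_sell(price=105, qty=10): fills=none; bids=[-] asks=[#1:10@105]
After op 2 [order #2] limit_sell(price=101, qty=9): fills=none; bids=[-] asks=[#2:9@101 #1:10@105]
After op 3 [order #3] market_sell(qty=6): fills=none; bids=[-] asks=[#2:9@101 #1:10@105]
After op 4 [order #4] limit_sell(price=95, qty=8): fills=none; bids=[-] asks=[#4:8@95 #2:9@101 #1:10@105]
After op 5 cancel(order #2): fills=none; bids=[-] asks=[#4:8@95 #1:10@105]
After op 6 [order #5] limit_buy(price=97, qty=7): fills=#5x#4:7@95; bids=[-] asks=[#4:1@95 #1:10@105]
After op 7 [order #6] limit_sell(price=103, qty=5): fills=none; bids=[-] asks=[#4:1@95 #6:5@103 #1:10@105]
After op 8 [order #7] market_sell(qty=3): fills=none; bids=[-] asks=[#4:1@95 #6:5@103 #1:10@105]
After op 9 [order #8] limit_sell(price=101, qty=1): fills=none; bids=[-] asks=[#4:1@95 #8:1@101 #6:5@103 #1:10@105]

Answer: 7@95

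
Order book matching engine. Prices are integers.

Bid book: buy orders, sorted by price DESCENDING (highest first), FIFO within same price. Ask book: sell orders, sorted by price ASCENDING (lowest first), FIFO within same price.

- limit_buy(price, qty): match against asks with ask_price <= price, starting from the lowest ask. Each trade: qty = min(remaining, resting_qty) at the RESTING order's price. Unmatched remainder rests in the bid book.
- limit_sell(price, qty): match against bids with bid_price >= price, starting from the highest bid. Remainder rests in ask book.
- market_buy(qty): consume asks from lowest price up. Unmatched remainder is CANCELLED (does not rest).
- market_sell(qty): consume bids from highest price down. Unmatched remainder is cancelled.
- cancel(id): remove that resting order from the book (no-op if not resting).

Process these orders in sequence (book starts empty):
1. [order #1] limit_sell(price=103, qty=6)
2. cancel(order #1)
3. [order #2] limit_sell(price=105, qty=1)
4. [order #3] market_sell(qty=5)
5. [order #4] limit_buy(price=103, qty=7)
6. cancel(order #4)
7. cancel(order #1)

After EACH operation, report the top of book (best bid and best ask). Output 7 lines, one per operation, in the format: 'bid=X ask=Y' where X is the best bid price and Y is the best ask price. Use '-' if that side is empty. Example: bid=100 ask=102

After op 1 [order #1] limit_sell(price=103, qty=6): fills=none; bids=[-] asks=[#1:6@103]
After op 2 cancel(order #1): fills=none; bids=[-] asks=[-]
After op 3 [order #2] limit_sell(price=105, qty=1): fills=none; bids=[-] asks=[#2:1@105]
After op 4 [order #3] market_sell(qty=5): fills=none; bids=[-] asks=[#2:1@105]
After op 5 [order #4] limit_buy(price=103, qty=7): fills=none; bids=[#4:7@103] asks=[#2:1@105]
After op 6 cancel(order #4): fills=none; bids=[-] asks=[#2:1@105]
After op 7 cancel(order #1): fills=none; bids=[-] asks=[#2:1@105]

Answer: bid=- ask=103
bid=- ask=-
bid=- ask=105
bid=- ask=105
bid=103 ask=105
bid=- ask=105
bid=- ask=105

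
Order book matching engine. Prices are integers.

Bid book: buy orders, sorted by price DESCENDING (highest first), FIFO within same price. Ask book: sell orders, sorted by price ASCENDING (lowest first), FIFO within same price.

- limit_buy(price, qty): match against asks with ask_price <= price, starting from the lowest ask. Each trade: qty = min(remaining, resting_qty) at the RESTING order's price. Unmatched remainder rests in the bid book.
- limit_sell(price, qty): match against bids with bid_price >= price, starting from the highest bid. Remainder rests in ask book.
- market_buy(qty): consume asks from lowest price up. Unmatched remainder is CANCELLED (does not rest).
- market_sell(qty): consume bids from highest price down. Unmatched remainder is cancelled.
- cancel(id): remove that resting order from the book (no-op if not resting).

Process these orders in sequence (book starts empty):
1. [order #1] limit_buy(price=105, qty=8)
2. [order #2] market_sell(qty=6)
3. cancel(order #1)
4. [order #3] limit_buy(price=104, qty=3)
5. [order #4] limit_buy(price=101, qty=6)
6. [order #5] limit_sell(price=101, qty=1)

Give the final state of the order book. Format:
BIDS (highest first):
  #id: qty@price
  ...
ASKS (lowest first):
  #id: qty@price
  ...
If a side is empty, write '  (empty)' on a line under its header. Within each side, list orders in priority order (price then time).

After op 1 [order #1] limit_buy(price=105, qty=8): fills=none; bids=[#1:8@105] asks=[-]
After op 2 [order #2] market_sell(qty=6): fills=#1x#2:6@105; bids=[#1:2@105] asks=[-]
After op 3 cancel(order #1): fills=none; bids=[-] asks=[-]
After op 4 [order #3] limit_buy(price=104, qty=3): fills=none; bids=[#3:3@104] asks=[-]
After op 5 [order #4] limit_buy(price=101, qty=6): fills=none; bids=[#3:3@104 #4:6@101] asks=[-]
After op 6 [order #5] limit_sell(price=101, qty=1): fills=#3x#5:1@104; bids=[#3:2@104 #4:6@101] asks=[-]

Answer: BIDS (highest first):
  #3: 2@104
  #4: 6@101
ASKS (lowest first):
  (empty)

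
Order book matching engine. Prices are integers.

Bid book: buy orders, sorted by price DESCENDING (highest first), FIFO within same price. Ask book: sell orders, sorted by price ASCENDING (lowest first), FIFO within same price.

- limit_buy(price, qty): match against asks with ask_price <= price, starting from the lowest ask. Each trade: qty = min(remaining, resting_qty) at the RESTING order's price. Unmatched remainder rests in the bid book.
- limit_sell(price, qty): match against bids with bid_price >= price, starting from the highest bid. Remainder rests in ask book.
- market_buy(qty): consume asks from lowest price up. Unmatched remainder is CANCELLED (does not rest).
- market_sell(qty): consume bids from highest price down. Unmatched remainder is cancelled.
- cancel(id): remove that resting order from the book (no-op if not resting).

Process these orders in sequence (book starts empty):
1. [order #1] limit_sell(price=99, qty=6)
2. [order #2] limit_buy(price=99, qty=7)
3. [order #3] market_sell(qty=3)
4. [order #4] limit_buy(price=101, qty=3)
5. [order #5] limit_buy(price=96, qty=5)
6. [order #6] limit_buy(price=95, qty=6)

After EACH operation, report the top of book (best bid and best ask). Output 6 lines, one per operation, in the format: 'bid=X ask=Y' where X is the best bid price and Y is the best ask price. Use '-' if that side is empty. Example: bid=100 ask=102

Answer: bid=- ask=99
bid=99 ask=-
bid=- ask=-
bid=101 ask=-
bid=101 ask=-
bid=101 ask=-

Derivation:
After op 1 [order #1] limit_sell(price=99, qty=6): fills=none; bids=[-] asks=[#1:6@99]
After op 2 [order #2] limit_buy(price=99, qty=7): fills=#2x#1:6@99; bids=[#2:1@99] asks=[-]
After op 3 [order #3] market_sell(qty=3): fills=#2x#3:1@99; bids=[-] asks=[-]
After op 4 [order #4] limit_buy(price=101, qty=3): fills=none; bids=[#4:3@101] asks=[-]
After op 5 [order #5] limit_buy(price=96, qty=5): fills=none; bids=[#4:3@101 #5:5@96] asks=[-]
After op 6 [order #6] limit_buy(price=95, qty=6): fills=none; bids=[#4:3@101 #5:5@96 #6:6@95] asks=[-]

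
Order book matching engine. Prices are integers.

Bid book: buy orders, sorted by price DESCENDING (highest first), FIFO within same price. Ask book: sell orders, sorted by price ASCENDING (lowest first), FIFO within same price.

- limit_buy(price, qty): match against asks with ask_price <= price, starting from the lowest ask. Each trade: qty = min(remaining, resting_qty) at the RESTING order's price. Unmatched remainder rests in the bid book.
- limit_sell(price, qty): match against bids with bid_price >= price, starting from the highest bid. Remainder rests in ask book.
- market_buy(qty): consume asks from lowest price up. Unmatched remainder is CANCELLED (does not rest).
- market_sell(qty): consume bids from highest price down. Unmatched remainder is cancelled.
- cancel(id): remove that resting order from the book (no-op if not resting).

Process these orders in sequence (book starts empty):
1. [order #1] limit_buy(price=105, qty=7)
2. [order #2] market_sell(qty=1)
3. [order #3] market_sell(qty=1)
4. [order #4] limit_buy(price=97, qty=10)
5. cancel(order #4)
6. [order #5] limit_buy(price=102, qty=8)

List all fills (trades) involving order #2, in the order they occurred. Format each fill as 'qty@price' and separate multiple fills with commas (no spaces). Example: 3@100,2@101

After op 1 [order #1] limit_buy(price=105, qty=7): fills=none; bids=[#1:7@105] asks=[-]
After op 2 [order #2] market_sell(qty=1): fills=#1x#2:1@105; bids=[#1:6@105] asks=[-]
After op 3 [order #3] market_sell(qty=1): fills=#1x#3:1@105; bids=[#1:5@105] asks=[-]
After op 4 [order #4] limit_buy(price=97, qty=10): fills=none; bids=[#1:5@105 #4:10@97] asks=[-]
After op 5 cancel(order #4): fills=none; bids=[#1:5@105] asks=[-]
After op 6 [order #5] limit_buy(price=102, qty=8): fills=none; bids=[#1:5@105 #5:8@102] asks=[-]

Answer: 1@105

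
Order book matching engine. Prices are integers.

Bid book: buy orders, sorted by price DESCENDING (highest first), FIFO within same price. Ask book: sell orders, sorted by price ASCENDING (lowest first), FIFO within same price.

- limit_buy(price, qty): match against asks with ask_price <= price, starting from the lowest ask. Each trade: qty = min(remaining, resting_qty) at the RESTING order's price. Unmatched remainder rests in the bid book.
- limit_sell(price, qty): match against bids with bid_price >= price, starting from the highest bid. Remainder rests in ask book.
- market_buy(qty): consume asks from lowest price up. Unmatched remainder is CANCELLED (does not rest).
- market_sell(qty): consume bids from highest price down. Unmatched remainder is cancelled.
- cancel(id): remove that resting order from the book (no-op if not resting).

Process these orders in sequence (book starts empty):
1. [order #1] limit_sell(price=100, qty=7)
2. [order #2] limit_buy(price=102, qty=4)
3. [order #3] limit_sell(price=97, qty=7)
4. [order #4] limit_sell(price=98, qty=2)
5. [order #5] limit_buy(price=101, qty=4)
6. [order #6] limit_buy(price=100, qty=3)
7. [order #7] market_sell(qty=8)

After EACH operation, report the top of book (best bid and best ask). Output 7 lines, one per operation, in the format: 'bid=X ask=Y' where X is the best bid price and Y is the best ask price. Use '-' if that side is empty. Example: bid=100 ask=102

Answer: bid=- ask=100
bid=- ask=100
bid=- ask=97
bid=- ask=97
bid=- ask=97
bid=- ask=98
bid=- ask=98

Derivation:
After op 1 [order #1] limit_sell(price=100, qty=7): fills=none; bids=[-] asks=[#1:7@100]
After op 2 [order #2] limit_buy(price=102, qty=4): fills=#2x#1:4@100; bids=[-] asks=[#1:3@100]
After op 3 [order #3] limit_sell(price=97, qty=7): fills=none; bids=[-] asks=[#3:7@97 #1:3@100]
After op 4 [order #4] limit_sell(price=98, qty=2): fills=none; bids=[-] asks=[#3:7@97 #4:2@98 #1:3@100]
After op 5 [order #5] limit_buy(price=101, qty=4): fills=#5x#3:4@97; bids=[-] asks=[#3:3@97 #4:2@98 #1:3@100]
After op 6 [order #6] limit_buy(price=100, qty=3): fills=#6x#3:3@97; bids=[-] asks=[#4:2@98 #1:3@100]
After op 7 [order #7] market_sell(qty=8): fills=none; bids=[-] asks=[#4:2@98 #1:3@100]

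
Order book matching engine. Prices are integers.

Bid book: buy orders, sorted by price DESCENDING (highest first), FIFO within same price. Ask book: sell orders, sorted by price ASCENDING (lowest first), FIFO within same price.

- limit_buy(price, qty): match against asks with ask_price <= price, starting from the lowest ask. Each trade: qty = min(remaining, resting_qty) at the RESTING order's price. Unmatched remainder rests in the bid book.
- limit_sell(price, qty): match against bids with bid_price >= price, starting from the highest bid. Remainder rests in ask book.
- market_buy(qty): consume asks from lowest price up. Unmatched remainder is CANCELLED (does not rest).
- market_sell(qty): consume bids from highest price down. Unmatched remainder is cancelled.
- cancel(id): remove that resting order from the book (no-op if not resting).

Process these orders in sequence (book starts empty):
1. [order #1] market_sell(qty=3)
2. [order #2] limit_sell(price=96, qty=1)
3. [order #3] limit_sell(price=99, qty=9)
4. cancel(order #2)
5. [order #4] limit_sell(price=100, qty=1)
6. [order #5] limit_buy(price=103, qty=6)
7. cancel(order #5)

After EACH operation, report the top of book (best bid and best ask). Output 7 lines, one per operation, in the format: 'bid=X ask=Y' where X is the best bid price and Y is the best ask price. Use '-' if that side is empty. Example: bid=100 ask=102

Answer: bid=- ask=-
bid=- ask=96
bid=- ask=96
bid=- ask=99
bid=- ask=99
bid=- ask=99
bid=- ask=99

Derivation:
After op 1 [order #1] market_sell(qty=3): fills=none; bids=[-] asks=[-]
After op 2 [order #2] limit_sell(price=96, qty=1): fills=none; bids=[-] asks=[#2:1@96]
After op 3 [order #3] limit_sell(price=99, qty=9): fills=none; bids=[-] asks=[#2:1@96 #3:9@99]
After op 4 cancel(order #2): fills=none; bids=[-] asks=[#3:9@99]
After op 5 [order #4] limit_sell(price=100, qty=1): fills=none; bids=[-] asks=[#3:9@99 #4:1@100]
After op 6 [order #5] limit_buy(price=103, qty=6): fills=#5x#3:6@99; bids=[-] asks=[#3:3@99 #4:1@100]
After op 7 cancel(order #5): fills=none; bids=[-] asks=[#3:3@99 #4:1@100]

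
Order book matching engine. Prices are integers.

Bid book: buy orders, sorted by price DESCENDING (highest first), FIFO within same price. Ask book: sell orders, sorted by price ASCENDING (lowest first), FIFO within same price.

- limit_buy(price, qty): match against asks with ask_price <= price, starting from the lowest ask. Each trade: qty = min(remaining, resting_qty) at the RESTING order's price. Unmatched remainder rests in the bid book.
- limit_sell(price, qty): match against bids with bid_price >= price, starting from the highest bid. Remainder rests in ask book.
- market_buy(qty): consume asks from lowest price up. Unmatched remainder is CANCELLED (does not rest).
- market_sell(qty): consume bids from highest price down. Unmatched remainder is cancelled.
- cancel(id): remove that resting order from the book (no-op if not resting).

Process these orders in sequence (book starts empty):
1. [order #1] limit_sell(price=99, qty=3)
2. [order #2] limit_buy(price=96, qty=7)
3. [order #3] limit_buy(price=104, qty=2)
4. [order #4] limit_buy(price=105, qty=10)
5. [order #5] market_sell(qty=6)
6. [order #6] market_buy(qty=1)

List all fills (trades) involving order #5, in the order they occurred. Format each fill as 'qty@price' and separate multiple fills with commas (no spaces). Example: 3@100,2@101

Answer: 6@105

Derivation:
After op 1 [order #1] limit_sell(price=99, qty=3): fills=none; bids=[-] asks=[#1:3@99]
After op 2 [order #2] limit_buy(price=96, qty=7): fills=none; bids=[#2:7@96] asks=[#1:3@99]
After op 3 [order #3] limit_buy(price=104, qty=2): fills=#3x#1:2@99; bids=[#2:7@96] asks=[#1:1@99]
After op 4 [order #4] limit_buy(price=105, qty=10): fills=#4x#1:1@99; bids=[#4:9@105 #2:7@96] asks=[-]
After op 5 [order #5] market_sell(qty=6): fills=#4x#5:6@105; bids=[#4:3@105 #2:7@96] asks=[-]
After op 6 [order #6] market_buy(qty=1): fills=none; bids=[#4:3@105 #2:7@96] asks=[-]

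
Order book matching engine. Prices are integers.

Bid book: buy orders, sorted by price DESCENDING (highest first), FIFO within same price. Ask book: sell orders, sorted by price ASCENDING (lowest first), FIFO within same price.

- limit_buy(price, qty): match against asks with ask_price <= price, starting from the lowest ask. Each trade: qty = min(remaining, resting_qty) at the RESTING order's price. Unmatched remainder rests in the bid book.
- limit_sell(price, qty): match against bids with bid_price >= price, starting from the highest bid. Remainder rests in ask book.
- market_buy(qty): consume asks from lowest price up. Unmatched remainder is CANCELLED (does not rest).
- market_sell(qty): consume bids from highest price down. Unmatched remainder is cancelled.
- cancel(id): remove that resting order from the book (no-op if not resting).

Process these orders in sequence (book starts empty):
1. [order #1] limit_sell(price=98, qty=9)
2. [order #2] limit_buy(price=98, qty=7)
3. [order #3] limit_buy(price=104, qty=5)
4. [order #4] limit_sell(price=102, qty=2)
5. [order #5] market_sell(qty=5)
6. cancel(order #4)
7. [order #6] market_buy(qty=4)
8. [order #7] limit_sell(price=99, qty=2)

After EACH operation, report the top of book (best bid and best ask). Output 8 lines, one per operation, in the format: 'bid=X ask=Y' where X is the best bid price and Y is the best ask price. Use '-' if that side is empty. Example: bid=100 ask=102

Answer: bid=- ask=98
bid=- ask=98
bid=104 ask=-
bid=104 ask=-
bid=- ask=-
bid=- ask=-
bid=- ask=-
bid=- ask=99

Derivation:
After op 1 [order #1] limit_sell(price=98, qty=9): fills=none; bids=[-] asks=[#1:9@98]
After op 2 [order #2] limit_buy(price=98, qty=7): fills=#2x#1:7@98; bids=[-] asks=[#1:2@98]
After op 3 [order #3] limit_buy(price=104, qty=5): fills=#3x#1:2@98; bids=[#3:3@104] asks=[-]
After op 4 [order #4] limit_sell(price=102, qty=2): fills=#3x#4:2@104; bids=[#3:1@104] asks=[-]
After op 5 [order #5] market_sell(qty=5): fills=#3x#5:1@104; bids=[-] asks=[-]
After op 6 cancel(order #4): fills=none; bids=[-] asks=[-]
After op 7 [order #6] market_buy(qty=4): fills=none; bids=[-] asks=[-]
After op 8 [order #7] limit_sell(price=99, qty=2): fills=none; bids=[-] asks=[#7:2@99]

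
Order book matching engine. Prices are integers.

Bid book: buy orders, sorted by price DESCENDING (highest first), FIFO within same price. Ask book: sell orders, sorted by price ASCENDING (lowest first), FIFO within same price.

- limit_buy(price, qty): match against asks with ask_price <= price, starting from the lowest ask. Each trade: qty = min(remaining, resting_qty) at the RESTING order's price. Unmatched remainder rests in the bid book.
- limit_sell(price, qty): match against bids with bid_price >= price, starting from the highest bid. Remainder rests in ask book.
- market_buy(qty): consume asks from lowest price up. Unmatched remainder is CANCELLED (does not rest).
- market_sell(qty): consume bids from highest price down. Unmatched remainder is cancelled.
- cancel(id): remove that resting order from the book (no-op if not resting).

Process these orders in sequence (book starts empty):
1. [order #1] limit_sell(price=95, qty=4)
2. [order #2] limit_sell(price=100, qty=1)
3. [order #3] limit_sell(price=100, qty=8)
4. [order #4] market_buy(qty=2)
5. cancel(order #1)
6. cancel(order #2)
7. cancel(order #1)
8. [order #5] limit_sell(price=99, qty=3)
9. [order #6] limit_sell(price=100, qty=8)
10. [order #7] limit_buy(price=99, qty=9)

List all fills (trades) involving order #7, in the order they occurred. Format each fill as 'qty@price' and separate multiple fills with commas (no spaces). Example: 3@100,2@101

Answer: 3@99

Derivation:
After op 1 [order #1] limit_sell(price=95, qty=4): fills=none; bids=[-] asks=[#1:4@95]
After op 2 [order #2] limit_sell(price=100, qty=1): fills=none; bids=[-] asks=[#1:4@95 #2:1@100]
After op 3 [order #3] limit_sell(price=100, qty=8): fills=none; bids=[-] asks=[#1:4@95 #2:1@100 #3:8@100]
After op 4 [order #4] market_buy(qty=2): fills=#4x#1:2@95; bids=[-] asks=[#1:2@95 #2:1@100 #3:8@100]
After op 5 cancel(order #1): fills=none; bids=[-] asks=[#2:1@100 #3:8@100]
After op 6 cancel(order #2): fills=none; bids=[-] asks=[#3:8@100]
After op 7 cancel(order #1): fills=none; bids=[-] asks=[#3:8@100]
After op 8 [order #5] limit_sell(price=99, qty=3): fills=none; bids=[-] asks=[#5:3@99 #3:8@100]
After op 9 [order #6] limit_sell(price=100, qty=8): fills=none; bids=[-] asks=[#5:3@99 #3:8@100 #6:8@100]
After op 10 [order #7] limit_buy(price=99, qty=9): fills=#7x#5:3@99; bids=[#7:6@99] asks=[#3:8@100 #6:8@100]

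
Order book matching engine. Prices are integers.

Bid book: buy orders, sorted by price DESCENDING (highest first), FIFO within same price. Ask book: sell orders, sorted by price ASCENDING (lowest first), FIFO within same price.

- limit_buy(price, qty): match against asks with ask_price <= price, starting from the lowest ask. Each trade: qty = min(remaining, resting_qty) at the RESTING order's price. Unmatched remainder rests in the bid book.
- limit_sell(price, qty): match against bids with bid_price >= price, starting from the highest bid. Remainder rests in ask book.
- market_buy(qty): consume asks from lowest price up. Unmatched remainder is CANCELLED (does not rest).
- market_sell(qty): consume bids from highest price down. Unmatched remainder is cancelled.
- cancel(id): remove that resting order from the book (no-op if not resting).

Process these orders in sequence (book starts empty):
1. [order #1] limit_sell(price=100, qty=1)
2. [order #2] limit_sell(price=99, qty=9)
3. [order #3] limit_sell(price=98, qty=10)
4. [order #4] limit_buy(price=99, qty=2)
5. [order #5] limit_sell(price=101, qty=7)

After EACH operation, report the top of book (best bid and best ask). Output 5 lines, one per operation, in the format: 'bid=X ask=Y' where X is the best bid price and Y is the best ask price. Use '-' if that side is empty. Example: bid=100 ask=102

After op 1 [order #1] limit_sell(price=100, qty=1): fills=none; bids=[-] asks=[#1:1@100]
After op 2 [order #2] limit_sell(price=99, qty=9): fills=none; bids=[-] asks=[#2:9@99 #1:1@100]
After op 3 [order #3] limit_sell(price=98, qty=10): fills=none; bids=[-] asks=[#3:10@98 #2:9@99 #1:1@100]
After op 4 [order #4] limit_buy(price=99, qty=2): fills=#4x#3:2@98; bids=[-] asks=[#3:8@98 #2:9@99 #1:1@100]
After op 5 [order #5] limit_sell(price=101, qty=7): fills=none; bids=[-] asks=[#3:8@98 #2:9@99 #1:1@100 #5:7@101]

Answer: bid=- ask=100
bid=- ask=99
bid=- ask=98
bid=- ask=98
bid=- ask=98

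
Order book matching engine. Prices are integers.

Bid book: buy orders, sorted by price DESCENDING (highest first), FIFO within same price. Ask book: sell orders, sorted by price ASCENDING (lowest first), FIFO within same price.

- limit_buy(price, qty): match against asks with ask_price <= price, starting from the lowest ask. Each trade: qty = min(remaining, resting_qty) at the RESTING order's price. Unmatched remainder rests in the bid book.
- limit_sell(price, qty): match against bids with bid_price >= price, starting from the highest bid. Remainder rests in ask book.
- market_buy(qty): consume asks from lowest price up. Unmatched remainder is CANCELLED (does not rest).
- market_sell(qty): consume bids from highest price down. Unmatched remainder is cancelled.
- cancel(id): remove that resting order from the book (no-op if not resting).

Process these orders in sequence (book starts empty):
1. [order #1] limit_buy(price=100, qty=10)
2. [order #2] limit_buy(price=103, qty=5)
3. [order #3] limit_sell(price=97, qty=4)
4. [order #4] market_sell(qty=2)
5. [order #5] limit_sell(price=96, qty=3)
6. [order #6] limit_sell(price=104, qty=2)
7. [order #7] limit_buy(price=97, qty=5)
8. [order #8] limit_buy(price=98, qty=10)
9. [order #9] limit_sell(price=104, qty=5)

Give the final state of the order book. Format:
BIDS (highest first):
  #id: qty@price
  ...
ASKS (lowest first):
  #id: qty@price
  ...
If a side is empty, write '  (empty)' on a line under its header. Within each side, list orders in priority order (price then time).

Answer: BIDS (highest first):
  #1: 6@100
  #8: 10@98
  #7: 5@97
ASKS (lowest first):
  #6: 2@104
  #9: 5@104

Derivation:
After op 1 [order #1] limit_buy(price=100, qty=10): fills=none; bids=[#1:10@100] asks=[-]
After op 2 [order #2] limit_buy(price=103, qty=5): fills=none; bids=[#2:5@103 #1:10@100] asks=[-]
After op 3 [order #3] limit_sell(price=97, qty=4): fills=#2x#3:4@103; bids=[#2:1@103 #1:10@100] asks=[-]
After op 4 [order #4] market_sell(qty=2): fills=#2x#4:1@103 #1x#4:1@100; bids=[#1:9@100] asks=[-]
After op 5 [order #5] limit_sell(price=96, qty=3): fills=#1x#5:3@100; bids=[#1:6@100] asks=[-]
After op 6 [order #6] limit_sell(price=104, qty=2): fills=none; bids=[#1:6@100] asks=[#6:2@104]
After op 7 [order #7] limit_buy(price=97, qty=5): fills=none; bids=[#1:6@100 #7:5@97] asks=[#6:2@104]
After op 8 [order #8] limit_buy(price=98, qty=10): fills=none; bids=[#1:6@100 #8:10@98 #7:5@97] asks=[#6:2@104]
After op 9 [order #9] limit_sell(price=104, qty=5): fills=none; bids=[#1:6@100 #8:10@98 #7:5@97] asks=[#6:2@104 #9:5@104]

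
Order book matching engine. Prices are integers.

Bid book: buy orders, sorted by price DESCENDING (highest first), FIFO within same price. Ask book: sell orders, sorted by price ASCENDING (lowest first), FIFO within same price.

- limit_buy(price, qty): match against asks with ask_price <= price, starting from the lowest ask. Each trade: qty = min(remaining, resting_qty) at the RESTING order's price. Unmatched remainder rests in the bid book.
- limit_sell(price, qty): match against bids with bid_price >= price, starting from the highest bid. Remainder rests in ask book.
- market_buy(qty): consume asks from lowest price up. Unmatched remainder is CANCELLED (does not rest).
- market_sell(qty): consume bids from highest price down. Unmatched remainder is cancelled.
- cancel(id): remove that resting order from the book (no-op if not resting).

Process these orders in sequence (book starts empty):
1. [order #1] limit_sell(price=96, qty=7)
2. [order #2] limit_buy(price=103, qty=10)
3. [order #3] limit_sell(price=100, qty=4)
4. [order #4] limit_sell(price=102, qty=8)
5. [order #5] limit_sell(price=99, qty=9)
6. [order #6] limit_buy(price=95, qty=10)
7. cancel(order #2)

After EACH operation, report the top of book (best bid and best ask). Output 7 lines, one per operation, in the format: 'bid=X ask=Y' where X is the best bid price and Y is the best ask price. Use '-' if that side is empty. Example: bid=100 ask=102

Answer: bid=- ask=96
bid=103 ask=-
bid=- ask=100
bid=- ask=100
bid=- ask=99
bid=95 ask=99
bid=95 ask=99

Derivation:
After op 1 [order #1] limit_sell(price=96, qty=7): fills=none; bids=[-] asks=[#1:7@96]
After op 2 [order #2] limit_buy(price=103, qty=10): fills=#2x#1:7@96; bids=[#2:3@103] asks=[-]
After op 3 [order #3] limit_sell(price=100, qty=4): fills=#2x#3:3@103; bids=[-] asks=[#3:1@100]
After op 4 [order #4] limit_sell(price=102, qty=8): fills=none; bids=[-] asks=[#3:1@100 #4:8@102]
After op 5 [order #5] limit_sell(price=99, qty=9): fills=none; bids=[-] asks=[#5:9@99 #3:1@100 #4:8@102]
After op 6 [order #6] limit_buy(price=95, qty=10): fills=none; bids=[#6:10@95] asks=[#5:9@99 #3:1@100 #4:8@102]
After op 7 cancel(order #2): fills=none; bids=[#6:10@95] asks=[#5:9@99 #3:1@100 #4:8@102]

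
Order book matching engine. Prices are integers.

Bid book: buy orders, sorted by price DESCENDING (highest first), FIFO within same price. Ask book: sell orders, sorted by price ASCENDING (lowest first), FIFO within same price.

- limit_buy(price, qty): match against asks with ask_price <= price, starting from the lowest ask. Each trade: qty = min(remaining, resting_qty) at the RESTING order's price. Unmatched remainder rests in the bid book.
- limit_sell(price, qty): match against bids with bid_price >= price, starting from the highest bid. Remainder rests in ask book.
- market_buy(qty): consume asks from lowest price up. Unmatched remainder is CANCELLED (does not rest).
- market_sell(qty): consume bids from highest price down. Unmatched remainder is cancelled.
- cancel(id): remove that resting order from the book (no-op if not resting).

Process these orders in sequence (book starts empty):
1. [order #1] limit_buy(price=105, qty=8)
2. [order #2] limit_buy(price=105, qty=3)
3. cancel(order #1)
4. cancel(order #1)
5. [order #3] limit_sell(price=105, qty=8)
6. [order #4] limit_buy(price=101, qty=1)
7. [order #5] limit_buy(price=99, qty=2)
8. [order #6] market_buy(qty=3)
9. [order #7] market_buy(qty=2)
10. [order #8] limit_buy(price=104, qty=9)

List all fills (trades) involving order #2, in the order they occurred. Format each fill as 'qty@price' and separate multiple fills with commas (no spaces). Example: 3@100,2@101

Answer: 3@105

Derivation:
After op 1 [order #1] limit_buy(price=105, qty=8): fills=none; bids=[#1:8@105] asks=[-]
After op 2 [order #2] limit_buy(price=105, qty=3): fills=none; bids=[#1:8@105 #2:3@105] asks=[-]
After op 3 cancel(order #1): fills=none; bids=[#2:3@105] asks=[-]
After op 4 cancel(order #1): fills=none; bids=[#2:3@105] asks=[-]
After op 5 [order #3] limit_sell(price=105, qty=8): fills=#2x#3:3@105; bids=[-] asks=[#3:5@105]
After op 6 [order #4] limit_buy(price=101, qty=1): fills=none; bids=[#4:1@101] asks=[#3:5@105]
After op 7 [order #5] limit_buy(price=99, qty=2): fills=none; bids=[#4:1@101 #5:2@99] asks=[#3:5@105]
After op 8 [order #6] market_buy(qty=3): fills=#6x#3:3@105; bids=[#4:1@101 #5:2@99] asks=[#3:2@105]
After op 9 [order #7] market_buy(qty=2): fills=#7x#3:2@105; bids=[#4:1@101 #5:2@99] asks=[-]
After op 10 [order #8] limit_buy(price=104, qty=9): fills=none; bids=[#8:9@104 #4:1@101 #5:2@99] asks=[-]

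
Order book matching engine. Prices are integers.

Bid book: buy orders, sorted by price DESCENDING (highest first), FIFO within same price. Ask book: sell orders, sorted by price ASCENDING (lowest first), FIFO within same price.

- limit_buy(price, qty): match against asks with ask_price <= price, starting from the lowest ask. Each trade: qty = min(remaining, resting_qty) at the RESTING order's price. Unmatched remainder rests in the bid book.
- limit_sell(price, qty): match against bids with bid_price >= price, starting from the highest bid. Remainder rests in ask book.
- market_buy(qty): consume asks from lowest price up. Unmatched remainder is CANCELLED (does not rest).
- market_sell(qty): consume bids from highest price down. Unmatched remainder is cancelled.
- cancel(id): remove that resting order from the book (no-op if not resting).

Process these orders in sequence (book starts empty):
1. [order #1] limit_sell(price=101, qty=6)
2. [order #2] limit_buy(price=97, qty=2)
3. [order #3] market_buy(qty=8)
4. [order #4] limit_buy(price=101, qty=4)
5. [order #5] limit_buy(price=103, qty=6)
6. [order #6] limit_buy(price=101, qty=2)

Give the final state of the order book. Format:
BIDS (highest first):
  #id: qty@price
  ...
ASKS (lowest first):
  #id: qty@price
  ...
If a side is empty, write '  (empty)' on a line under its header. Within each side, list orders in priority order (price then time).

Answer: BIDS (highest first):
  #5: 6@103
  #4: 4@101
  #6: 2@101
  #2: 2@97
ASKS (lowest first):
  (empty)

Derivation:
After op 1 [order #1] limit_sell(price=101, qty=6): fills=none; bids=[-] asks=[#1:6@101]
After op 2 [order #2] limit_buy(price=97, qty=2): fills=none; bids=[#2:2@97] asks=[#1:6@101]
After op 3 [order #3] market_buy(qty=8): fills=#3x#1:6@101; bids=[#2:2@97] asks=[-]
After op 4 [order #4] limit_buy(price=101, qty=4): fills=none; bids=[#4:4@101 #2:2@97] asks=[-]
After op 5 [order #5] limit_buy(price=103, qty=6): fills=none; bids=[#5:6@103 #4:4@101 #2:2@97] asks=[-]
After op 6 [order #6] limit_buy(price=101, qty=2): fills=none; bids=[#5:6@103 #4:4@101 #6:2@101 #2:2@97] asks=[-]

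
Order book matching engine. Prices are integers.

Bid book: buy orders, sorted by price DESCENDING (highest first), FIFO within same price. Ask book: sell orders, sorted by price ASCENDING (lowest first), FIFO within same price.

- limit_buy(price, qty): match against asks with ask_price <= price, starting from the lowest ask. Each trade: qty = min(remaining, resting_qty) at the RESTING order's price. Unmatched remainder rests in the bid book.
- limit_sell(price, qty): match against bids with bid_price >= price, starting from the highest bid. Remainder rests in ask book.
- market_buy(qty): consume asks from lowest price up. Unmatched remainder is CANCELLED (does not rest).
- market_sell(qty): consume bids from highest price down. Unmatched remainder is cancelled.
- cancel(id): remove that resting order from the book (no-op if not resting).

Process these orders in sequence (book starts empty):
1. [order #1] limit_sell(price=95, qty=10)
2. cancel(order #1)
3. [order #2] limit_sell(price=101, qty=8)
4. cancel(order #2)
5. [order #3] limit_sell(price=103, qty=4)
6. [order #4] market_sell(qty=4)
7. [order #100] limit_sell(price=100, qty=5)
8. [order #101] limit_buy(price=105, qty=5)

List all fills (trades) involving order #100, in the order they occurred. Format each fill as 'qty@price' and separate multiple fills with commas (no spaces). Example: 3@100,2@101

After op 1 [order #1] limit_sell(price=95, qty=10): fills=none; bids=[-] asks=[#1:10@95]
After op 2 cancel(order #1): fills=none; bids=[-] asks=[-]
After op 3 [order #2] limit_sell(price=101, qty=8): fills=none; bids=[-] asks=[#2:8@101]
After op 4 cancel(order #2): fills=none; bids=[-] asks=[-]
After op 5 [order #3] limit_sell(price=103, qty=4): fills=none; bids=[-] asks=[#3:4@103]
After op 6 [order #4] market_sell(qty=4): fills=none; bids=[-] asks=[#3:4@103]
After op 7 [order #100] limit_sell(price=100, qty=5): fills=none; bids=[-] asks=[#100:5@100 #3:4@103]
After op 8 [order #101] limit_buy(price=105, qty=5): fills=#101x#100:5@100; bids=[-] asks=[#3:4@103]

Answer: 5@100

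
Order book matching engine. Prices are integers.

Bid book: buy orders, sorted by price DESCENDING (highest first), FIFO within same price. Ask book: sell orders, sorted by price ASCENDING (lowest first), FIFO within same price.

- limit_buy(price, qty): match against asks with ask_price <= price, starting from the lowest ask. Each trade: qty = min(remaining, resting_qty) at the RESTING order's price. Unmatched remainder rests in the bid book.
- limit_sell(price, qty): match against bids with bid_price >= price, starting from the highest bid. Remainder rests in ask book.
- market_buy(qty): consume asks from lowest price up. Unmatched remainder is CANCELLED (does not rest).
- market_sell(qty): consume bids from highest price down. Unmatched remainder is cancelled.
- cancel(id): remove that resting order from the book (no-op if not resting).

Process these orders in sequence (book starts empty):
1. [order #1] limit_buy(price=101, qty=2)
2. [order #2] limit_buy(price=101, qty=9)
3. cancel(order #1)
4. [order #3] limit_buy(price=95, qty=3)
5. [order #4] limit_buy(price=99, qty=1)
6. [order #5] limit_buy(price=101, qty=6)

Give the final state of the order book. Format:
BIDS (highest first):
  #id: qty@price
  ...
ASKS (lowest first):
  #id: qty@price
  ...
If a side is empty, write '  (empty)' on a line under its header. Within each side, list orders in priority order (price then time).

Answer: BIDS (highest first):
  #2: 9@101
  #5: 6@101
  #4: 1@99
  #3: 3@95
ASKS (lowest first):
  (empty)

Derivation:
After op 1 [order #1] limit_buy(price=101, qty=2): fills=none; bids=[#1:2@101] asks=[-]
After op 2 [order #2] limit_buy(price=101, qty=9): fills=none; bids=[#1:2@101 #2:9@101] asks=[-]
After op 3 cancel(order #1): fills=none; bids=[#2:9@101] asks=[-]
After op 4 [order #3] limit_buy(price=95, qty=3): fills=none; bids=[#2:9@101 #3:3@95] asks=[-]
After op 5 [order #4] limit_buy(price=99, qty=1): fills=none; bids=[#2:9@101 #4:1@99 #3:3@95] asks=[-]
After op 6 [order #5] limit_buy(price=101, qty=6): fills=none; bids=[#2:9@101 #5:6@101 #4:1@99 #3:3@95] asks=[-]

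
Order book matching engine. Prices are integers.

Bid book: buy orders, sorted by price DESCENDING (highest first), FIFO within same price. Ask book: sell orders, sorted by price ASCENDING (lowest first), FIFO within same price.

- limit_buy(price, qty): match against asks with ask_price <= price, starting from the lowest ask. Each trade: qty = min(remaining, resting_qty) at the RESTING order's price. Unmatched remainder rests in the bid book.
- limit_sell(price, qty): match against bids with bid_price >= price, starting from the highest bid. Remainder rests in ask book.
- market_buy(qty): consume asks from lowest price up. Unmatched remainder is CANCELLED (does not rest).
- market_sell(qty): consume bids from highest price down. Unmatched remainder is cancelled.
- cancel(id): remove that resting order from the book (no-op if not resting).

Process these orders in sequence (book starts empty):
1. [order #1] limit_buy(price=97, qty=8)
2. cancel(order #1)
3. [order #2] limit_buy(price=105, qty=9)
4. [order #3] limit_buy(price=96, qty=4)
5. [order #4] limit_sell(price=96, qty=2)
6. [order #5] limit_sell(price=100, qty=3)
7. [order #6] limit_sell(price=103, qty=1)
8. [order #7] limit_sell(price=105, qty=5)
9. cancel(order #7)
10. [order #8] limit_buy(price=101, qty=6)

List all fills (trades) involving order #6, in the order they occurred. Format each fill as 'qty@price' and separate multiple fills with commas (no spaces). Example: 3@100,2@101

After op 1 [order #1] limit_buy(price=97, qty=8): fills=none; bids=[#1:8@97] asks=[-]
After op 2 cancel(order #1): fills=none; bids=[-] asks=[-]
After op 3 [order #2] limit_buy(price=105, qty=9): fills=none; bids=[#2:9@105] asks=[-]
After op 4 [order #3] limit_buy(price=96, qty=4): fills=none; bids=[#2:9@105 #3:4@96] asks=[-]
After op 5 [order #4] limit_sell(price=96, qty=2): fills=#2x#4:2@105; bids=[#2:7@105 #3:4@96] asks=[-]
After op 6 [order #5] limit_sell(price=100, qty=3): fills=#2x#5:3@105; bids=[#2:4@105 #3:4@96] asks=[-]
After op 7 [order #6] limit_sell(price=103, qty=1): fills=#2x#6:1@105; bids=[#2:3@105 #3:4@96] asks=[-]
After op 8 [order #7] limit_sell(price=105, qty=5): fills=#2x#7:3@105; bids=[#3:4@96] asks=[#7:2@105]
After op 9 cancel(order #7): fills=none; bids=[#3:4@96] asks=[-]
After op 10 [order #8] limit_buy(price=101, qty=6): fills=none; bids=[#8:6@101 #3:4@96] asks=[-]

Answer: 1@105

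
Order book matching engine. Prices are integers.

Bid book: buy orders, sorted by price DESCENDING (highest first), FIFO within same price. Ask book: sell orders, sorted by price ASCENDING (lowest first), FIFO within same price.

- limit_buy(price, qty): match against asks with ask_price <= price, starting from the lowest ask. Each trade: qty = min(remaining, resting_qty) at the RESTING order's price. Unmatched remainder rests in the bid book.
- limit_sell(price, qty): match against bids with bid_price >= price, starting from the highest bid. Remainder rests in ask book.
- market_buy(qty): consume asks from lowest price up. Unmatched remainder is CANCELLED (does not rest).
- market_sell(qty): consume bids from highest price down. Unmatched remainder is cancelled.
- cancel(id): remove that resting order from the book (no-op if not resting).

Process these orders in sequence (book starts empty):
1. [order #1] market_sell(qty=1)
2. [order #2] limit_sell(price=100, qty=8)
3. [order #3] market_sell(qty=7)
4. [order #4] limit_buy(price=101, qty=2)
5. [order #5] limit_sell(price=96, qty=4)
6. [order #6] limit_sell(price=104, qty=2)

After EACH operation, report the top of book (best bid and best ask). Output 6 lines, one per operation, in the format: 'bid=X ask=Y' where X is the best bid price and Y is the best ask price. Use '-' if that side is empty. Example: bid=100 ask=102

Answer: bid=- ask=-
bid=- ask=100
bid=- ask=100
bid=- ask=100
bid=- ask=96
bid=- ask=96

Derivation:
After op 1 [order #1] market_sell(qty=1): fills=none; bids=[-] asks=[-]
After op 2 [order #2] limit_sell(price=100, qty=8): fills=none; bids=[-] asks=[#2:8@100]
After op 3 [order #3] market_sell(qty=7): fills=none; bids=[-] asks=[#2:8@100]
After op 4 [order #4] limit_buy(price=101, qty=2): fills=#4x#2:2@100; bids=[-] asks=[#2:6@100]
After op 5 [order #5] limit_sell(price=96, qty=4): fills=none; bids=[-] asks=[#5:4@96 #2:6@100]
After op 6 [order #6] limit_sell(price=104, qty=2): fills=none; bids=[-] asks=[#5:4@96 #2:6@100 #6:2@104]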